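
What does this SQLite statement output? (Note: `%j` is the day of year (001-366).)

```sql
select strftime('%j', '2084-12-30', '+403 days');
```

037

First apply '+403 days': 2084-12-30 → 2086-02-06.
Day-of-year for 2086-02-06: days since 2086-01-01 inclusive = 37, zero-padded to 037.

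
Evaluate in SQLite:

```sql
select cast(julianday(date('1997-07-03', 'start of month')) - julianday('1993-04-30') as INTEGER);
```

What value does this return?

1523

`start of month` rewinds 1997-07-03 to 1997-07-01.
0 days remain in April 1993 after the 30th (30 − 30).
Full months from May 1993 through June 1997 contribute their day counts.
Then 1 day into July 1997.
Total: 0 + 31 + 30 + 31 + 31 + 30 + 31 + 30 + 31 + 31 + 28 + 31 + 30 + 31 + 30 + 31 + 31 + 30 + 31 + 30 + 31 + 31 + 28 + 31 + 30 + 31 + 30 + 31 + 31 + 30 + 31 + 30 + 31 + 31 + 29 + 31 + 30 + 31 + 30 + 31 + 31 + 30 + 31 + 30 + 31 + 31 + 28 + 31 + 30 + 31 + 30 + 1 = 1523.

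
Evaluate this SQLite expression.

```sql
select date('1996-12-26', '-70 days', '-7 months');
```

Applying '-70 days' to 1996-12-26: counting 70 days back gives 1996-10-17.
Adding -7 months to 1996-10-17 gives 1996-03-17.

1996-03-17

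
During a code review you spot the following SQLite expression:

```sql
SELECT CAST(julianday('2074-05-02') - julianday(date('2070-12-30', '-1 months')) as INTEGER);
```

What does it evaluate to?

Adding -1 month to 2070-12-30 gives 2070-11-30.
0 days remain in November 2070 after the 30th (30 − 30).
Full months from December 2070 through April 2074 contribute their day counts.
Then 2 days into May 2074.
Total: 0 + 31 + 31 + 28 + 31 + 30 + 31 + 30 + 31 + 31 + 30 + 31 + 30 + 31 + 31 + 29 + 31 + 30 + 31 + 30 + 31 + 31 + 30 + 31 + 30 + 31 + 31 + 28 + 31 + 30 + 31 + 30 + 31 + 31 + 30 + 31 + 30 + 31 + 31 + 28 + 31 + 30 + 2 = 1249.

1249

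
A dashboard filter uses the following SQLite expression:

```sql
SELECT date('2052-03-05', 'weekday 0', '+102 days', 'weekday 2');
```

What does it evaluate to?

2052-06-25

`weekday 0` advances to the next Sunday; 2052-03-05 is a Tuesday, so it moves forward to 2052-03-10.
Applying '+102 days' to 2052-03-10: counting 102 days forward gives 2052-06-20.
`weekday 2` advances to the next Tuesday; 2052-06-20 is a Thursday, so it moves forward to 2052-06-25.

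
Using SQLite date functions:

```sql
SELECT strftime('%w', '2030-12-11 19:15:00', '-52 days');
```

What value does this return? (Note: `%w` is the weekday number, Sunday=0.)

First apply '-52 days': 2030-12-11 19:15:00 → 2030-10-20 19:15:00.
2030-10-20 is a Sunday; with Sunday=0 that is 0.

0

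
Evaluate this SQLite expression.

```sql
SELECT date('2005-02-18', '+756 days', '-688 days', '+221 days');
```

2005-12-04

Applying '+756 days' to 2005-02-18: counting 756 days forward gives 2007-03-16.
Applying '-688 days' to 2007-03-16: counting 688 days back gives 2005-04-27.
Applying '+221 days' to 2005-04-27: counting 221 days forward gives 2005-12-04.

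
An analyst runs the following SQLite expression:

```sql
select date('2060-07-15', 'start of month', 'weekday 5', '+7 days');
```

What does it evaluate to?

2060-07-09

`start of month` rewinds 2060-07-15 to 2060-07-01.
`weekday 5` advances to the next Friday; 2060-07-01 is a Thursday, so it moves forward to 2060-07-02.
Advancing 7 more days within July lands on 2060-07-09.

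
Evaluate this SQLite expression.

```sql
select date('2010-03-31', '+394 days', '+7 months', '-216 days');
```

Applying '+394 days' to 2010-03-31: counting 394 days forward gives 2011-04-29.
Adding +7 months to 2011-04-29 gives 2011-11-29.
Applying '-216 days' to 2011-11-29: counting 216 days back gives 2011-04-27.

2011-04-27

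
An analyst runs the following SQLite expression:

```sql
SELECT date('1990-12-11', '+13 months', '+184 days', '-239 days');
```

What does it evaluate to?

1991-11-17

Adding +13 months to 1990-12-11 gives 1992-01-11.
Applying '+184 days' to 1992-01-11: counting 184 days forward gives 1992-07-13.
Applying '-239 days' to 1992-07-13: counting 239 days back gives 1991-11-17.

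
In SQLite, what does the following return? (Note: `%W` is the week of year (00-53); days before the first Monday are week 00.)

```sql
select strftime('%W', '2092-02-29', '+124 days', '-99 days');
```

12

First apply '+124 days', '-99 days': 2092-02-29 → 2092-03-25.
2092-03-25 is a Tuesday. SQLite's %W counts Mondays since the year started; the result is 12.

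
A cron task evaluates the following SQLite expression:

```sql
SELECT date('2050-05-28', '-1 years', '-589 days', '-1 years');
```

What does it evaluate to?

Adding -1 year to 2050-05-28 gives 2049-05-28.
Applying '-589 days' to 2049-05-28: counting 589 days back gives 2047-10-17.
Adding -1 year to 2047-10-17 gives 2046-10-17.

2046-10-17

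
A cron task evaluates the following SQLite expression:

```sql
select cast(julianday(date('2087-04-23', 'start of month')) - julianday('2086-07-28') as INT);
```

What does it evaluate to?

`start of month` rewinds 2087-04-23 to 2087-04-01.
3 days remain in July 2086 after the 28th (31 − 28).
Full months from August 2086 through March 2087 contribute their day counts.
Then 1 day into April 2087.
Total: 3 + 31 + 30 + 31 + 30 + 31 + 31 + 28 + 31 + 1 = 247.

247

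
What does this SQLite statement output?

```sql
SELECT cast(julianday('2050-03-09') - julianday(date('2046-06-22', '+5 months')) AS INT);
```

1203

Adding +5 months to 2046-06-22 gives 2046-11-22.
8 days remain in November 2046 after the 22nd (30 − 22).
Full months from December 2046 through February 2050 contribute their day counts.
Then 9 days into March 2050.
Total: 8 + 31 + 31 + 28 + 31 + 30 + 31 + 30 + 31 + 31 + 30 + 31 + 30 + 31 + 31 + 29 + 31 + 30 + 31 + 30 + 31 + 31 + 30 + 31 + 30 + 31 + 31 + 28 + 31 + 30 + 31 + 30 + 31 + 31 + 30 + 31 + 30 + 31 + 31 + 28 + 9 = 1203.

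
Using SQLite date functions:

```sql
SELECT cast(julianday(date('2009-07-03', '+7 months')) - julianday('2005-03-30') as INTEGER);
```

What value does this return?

Adding +7 months to 2009-07-03 gives 2010-02-03.
1 day remains in March 2005 after the 30th (31 − 30).
Full months from April 2005 through January 2010 contribute their day counts.
Then 3 days into February 2010.
Total: 1 + 30 + 31 + 30 + 31 + 31 + 30 + 31 + 30 + 31 + 31 + 28 + 31 + 30 + 31 + 30 + 31 + 31 + 30 + 31 + 30 + 31 + 31 + 28 + 31 + 30 + 31 + 30 + 31 + 31 + 30 + 31 + 30 + 31 + 31 + 29 + 31 + 30 + 31 + 30 + 31 + 31 + 30 + 31 + 30 + 31 + 31 + 28 + 31 + 30 + 31 + 30 + 31 + 31 + 30 + 31 + 30 + 31 + 31 + 3 = 1771.

1771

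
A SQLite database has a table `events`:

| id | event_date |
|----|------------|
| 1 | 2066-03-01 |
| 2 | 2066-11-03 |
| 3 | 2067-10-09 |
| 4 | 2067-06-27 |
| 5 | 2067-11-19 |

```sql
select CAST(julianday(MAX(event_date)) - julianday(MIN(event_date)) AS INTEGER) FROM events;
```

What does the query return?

628

MIN = 2066-03-01, MAX = 2067-11-19.
30 days remain in March 2066 after the 1st (31 − 1).
Full months from April 2066 through October 2067 contribute their day counts.
Then 19 days into November 2067.
Total: 30 + 30 + 31 + 30 + 31 + 31 + 30 + 31 + 30 + 31 + 31 + 28 + 31 + 30 + 31 + 30 + 31 + 31 + 30 + 31 + 19 = 628.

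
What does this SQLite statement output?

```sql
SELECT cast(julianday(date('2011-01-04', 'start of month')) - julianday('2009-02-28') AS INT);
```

672

`start of month` rewinds 2011-01-04 to 2011-01-01.
0 days remain in February 2009 after the 28th (28 − 28).
Full months from March 2009 through December 2010 contribute their day counts.
Then 1 day into January 2011.
Total: 0 + 31 + 30 + 31 + 30 + 31 + 31 + 30 + 31 + 30 + 31 + 31 + 28 + 31 + 30 + 31 + 30 + 31 + 31 + 30 + 31 + 30 + 31 + 1 = 672.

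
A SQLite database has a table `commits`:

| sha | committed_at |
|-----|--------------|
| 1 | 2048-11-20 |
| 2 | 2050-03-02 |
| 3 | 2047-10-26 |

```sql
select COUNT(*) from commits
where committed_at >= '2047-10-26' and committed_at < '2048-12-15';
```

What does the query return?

2

Rows in [2047-10-26, 2048-12-15): 2048-11-20, 2047-10-26 → 2 rows.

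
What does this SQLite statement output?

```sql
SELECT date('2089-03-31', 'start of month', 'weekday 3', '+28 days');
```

`start of month` rewinds 2089-03-31 to 2089-03-01.
`weekday 3` advances to the next Wednesday; 2089-03-01 is a Tuesday, so it moves forward to 2089-03-02.
Advancing 28 more days within March lands on 2089-03-30.

2089-03-30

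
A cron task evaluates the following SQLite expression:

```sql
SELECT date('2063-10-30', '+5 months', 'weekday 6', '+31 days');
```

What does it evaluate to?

2064-05-06

Adding +5 months to 2063-10-30 gives 2064-03-30.
`weekday 6` advances to the next Saturday; 2064-03-30 is a Sunday, so it moves forward to 2064-04-05.
April 2064 has 30 days; 25 remain after the 5th, so 26 days reach 2064-05-01.
Advancing 5 more days within May lands on 2064-05-06.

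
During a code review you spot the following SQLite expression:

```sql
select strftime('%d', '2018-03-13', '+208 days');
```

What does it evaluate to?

First apply '+208 days': 2018-03-13 → 2018-10-07.
`%d` extracts the 2-digit day of month: 07.

07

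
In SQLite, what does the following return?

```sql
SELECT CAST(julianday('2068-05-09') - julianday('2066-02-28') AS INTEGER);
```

801

0 days remain in February 2066 after the 28th (28 − 28).
Full months from March 2066 through April 2068 contribute their day counts.
Then 9 days into May 2068.
Total: 0 + 31 + 30 + 31 + 30 + 31 + 31 + 30 + 31 + 30 + 31 + 31 + 28 + 31 + 30 + 31 + 30 + 31 + 31 + 30 + 31 + 30 + 31 + 31 + 29 + 31 + 30 + 9 = 801.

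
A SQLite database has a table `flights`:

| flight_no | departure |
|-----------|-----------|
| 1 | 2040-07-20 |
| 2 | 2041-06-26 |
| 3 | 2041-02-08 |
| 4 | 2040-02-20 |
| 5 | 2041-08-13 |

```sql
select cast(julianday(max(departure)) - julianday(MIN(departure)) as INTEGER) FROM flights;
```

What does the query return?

MIN = 2040-02-20, MAX = 2041-08-13.
9 days remain in February 2040 after the 20th (29 − 20).
Full months from March 2040 through July 2041 contribute their day counts.
Then 13 days into August 2041.
Total: 9 + 31 + 30 + 31 + 30 + 31 + 31 + 30 + 31 + 30 + 31 + 31 + 28 + 31 + 30 + 31 + 30 + 31 + 13 = 540.

540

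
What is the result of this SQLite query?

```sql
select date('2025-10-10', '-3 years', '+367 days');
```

Adding -3 years to 2025-10-10 gives 2022-10-10.
Applying '+367 days' to 2022-10-10: counting 367 days forward gives 2023-10-12.

2023-10-12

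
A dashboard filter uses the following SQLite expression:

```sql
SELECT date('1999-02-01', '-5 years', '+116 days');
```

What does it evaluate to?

Adding -5 years to 1999-02-01 gives 1994-02-01.
Applying '+116 days' to 1994-02-01: counting 116 days forward gives 1994-05-28.

1994-05-28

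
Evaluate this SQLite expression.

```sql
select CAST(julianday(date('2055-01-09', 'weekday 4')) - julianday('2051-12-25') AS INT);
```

`weekday 4` advances to the next Thursday; 2055-01-09 is a Saturday, so it moves forward to 2055-01-14.
6 days remain in December 2051 after the 25th (31 − 25).
Full months from January 2052 through December 2054 contribute their day counts.
Then 14 days into January 2055.
Total: 6 + 31 + 29 + 31 + 30 + 31 + 30 + 31 + 31 + 30 + 31 + 30 + 31 + 31 + 28 + 31 + 30 + 31 + 30 + 31 + 31 + 30 + 31 + 30 + 31 + 31 + 28 + 31 + 30 + 31 + 30 + 31 + 31 + 30 + 31 + 30 + 31 + 14 = 1116.

1116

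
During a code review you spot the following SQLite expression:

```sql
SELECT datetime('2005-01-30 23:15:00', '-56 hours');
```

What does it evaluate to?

2005-01-28 15:15:00

-56 hours from 2005-01-30 23:15:00 is 2005-01-28 15:15:00 (crosses midnight).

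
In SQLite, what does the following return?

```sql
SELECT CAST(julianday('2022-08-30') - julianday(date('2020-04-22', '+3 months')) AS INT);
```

Adding +3 months to 2020-04-22 gives 2020-07-22.
9 days remain in July 2020 after the 22nd (31 − 22).
Full months from August 2020 through July 2022 contribute their day counts.
Then 30 days into August 2022.
Total: 9 + 31 + 30 + 31 + 30 + 31 + 31 + 28 + 31 + 30 + 31 + 30 + 31 + 31 + 30 + 31 + 30 + 31 + 31 + 28 + 31 + 30 + 31 + 30 + 31 + 30 = 769.

769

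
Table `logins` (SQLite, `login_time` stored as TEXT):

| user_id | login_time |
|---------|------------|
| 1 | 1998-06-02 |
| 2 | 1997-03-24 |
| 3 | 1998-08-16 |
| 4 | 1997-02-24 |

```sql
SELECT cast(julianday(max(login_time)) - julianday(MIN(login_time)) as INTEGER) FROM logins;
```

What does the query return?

538

MIN = 1997-02-24, MAX = 1998-08-16.
4 days remain in February 1997 after the 24th (28 − 24).
Full months from March 1997 through July 1998 contribute their day counts.
Then 16 days into August 1998.
Total: 4 + 31 + 30 + 31 + 30 + 31 + 31 + 30 + 31 + 30 + 31 + 31 + 28 + 31 + 30 + 31 + 30 + 31 + 16 = 538.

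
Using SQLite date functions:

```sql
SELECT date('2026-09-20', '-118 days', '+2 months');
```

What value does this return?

Applying '-118 days' to 2026-09-20: counting 118 days back gives 2026-05-25.
Adding +2 months to 2026-05-25 gives 2026-07-25.

2026-07-25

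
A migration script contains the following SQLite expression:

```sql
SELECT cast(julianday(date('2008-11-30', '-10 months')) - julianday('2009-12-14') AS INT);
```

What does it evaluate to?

-684

Adding -10 months to 2008-11-30 gives 2008-01-30.
1 day remains in January 2008 after the 30th (31 − 30).
Full months from February 2008 through November 2009 contribute their day counts.
Then 14 days into December 2009.
Total: 1 + 29 + 31 + 30 + 31 + 30 + 31 + 31 + 30 + 31 + 30 + 31 + 31 + 28 + 31 + 30 + 31 + 30 + 31 + 31 + 30 + 31 + 30 + 14 = 684.
The subtraction is earlier − later, so the result is −684 → -684.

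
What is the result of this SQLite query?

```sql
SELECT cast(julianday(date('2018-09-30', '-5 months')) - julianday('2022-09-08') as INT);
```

Adding -5 months to 2018-09-30 gives 2018-04-30.
0 days remain in April 2018 after the 30th (30 − 30).
Full months from May 2018 through August 2022 contribute their day counts.
Then 8 days into September 2022.
Total: 0 + 31 + 30 + 31 + 31 + 30 + 31 + 30 + 31 + 31 + 28 + 31 + 30 + 31 + 30 + 31 + 31 + 30 + 31 + 30 + 31 + 31 + 29 + 31 + 30 + 31 + 30 + 31 + 31 + 30 + 31 + 30 + 31 + 31 + 28 + 31 + 30 + 31 + 30 + 31 + 31 + 30 + 31 + 30 + 31 + 31 + 28 + 31 + 30 + 31 + 30 + 31 + 31 + 8 = 1592.
The subtraction is earlier − later, so the result is −1592 → -1592.

-1592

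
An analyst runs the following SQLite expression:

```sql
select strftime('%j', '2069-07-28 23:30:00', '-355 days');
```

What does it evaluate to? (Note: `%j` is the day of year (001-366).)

220

First apply '-355 days': 2069-07-28 23:30:00 → 2068-08-07 23:30:00.
Day-of-year for 2068-08-07: days since 2068-01-01 inclusive = 220, zero-padded to 220.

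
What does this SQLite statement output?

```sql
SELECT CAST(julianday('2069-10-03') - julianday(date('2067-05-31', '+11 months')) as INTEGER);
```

Adding +11 months to 2067-05-31 targets 2068-04-31. April 2068 has only 30 days, so SQLite normalizes the 1-day overflow forward to 2068-05-01.
30 days remain in May 2068 after the 1st (31 − 1).
Full months from June 2068 through September 2069 contribute their day counts.
Then 3 days into October 2069.
Total: 30 + 30 + 31 + 31 + 30 + 31 + 30 + 31 + 31 + 28 + 31 + 30 + 31 + 30 + 31 + 31 + 30 + 3 = 520.

520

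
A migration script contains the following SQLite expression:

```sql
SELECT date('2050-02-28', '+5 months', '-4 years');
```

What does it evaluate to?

2046-07-28

Adding +5 months to 2050-02-28 gives 2050-07-28.
Adding -4 years to 2050-07-28 gives 2046-07-28.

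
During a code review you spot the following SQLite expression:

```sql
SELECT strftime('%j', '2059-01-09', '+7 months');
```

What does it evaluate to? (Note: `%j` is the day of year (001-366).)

First apply '+7 months': 2059-01-09 → 2059-08-09.
Day-of-year for 2059-08-09: days since 2059-01-01 inclusive = 221, zero-padded to 221.

221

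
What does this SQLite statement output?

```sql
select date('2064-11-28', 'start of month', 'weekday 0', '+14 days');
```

`start of month` rewinds 2064-11-28 to 2064-11-01.
`weekday 0` advances to the next Sunday; 2064-11-01 is a Saturday, so it moves forward to 2064-11-02.
Advancing 14 more days within November lands on 2064-11-16.

2064-11-16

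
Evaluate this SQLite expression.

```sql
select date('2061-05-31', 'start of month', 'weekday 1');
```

`start of month` rewinds 2061-05-31 to 2061-05-01.
`weekday 1` advances to the next Monday; 2061-05-01 is a Sunday, so it moves forward to 2061-05-02.

2061-05-02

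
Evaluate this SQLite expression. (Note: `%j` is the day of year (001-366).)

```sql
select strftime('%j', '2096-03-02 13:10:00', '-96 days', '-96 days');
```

First apply '-96 days', '-96 days': 2096-03-02 13:10:00 → 2095-08-23 13:10:00.
Day-of-year for 2095-08-23: days since 2095-01-01 inclusive = 235, zero-padded to 235.

235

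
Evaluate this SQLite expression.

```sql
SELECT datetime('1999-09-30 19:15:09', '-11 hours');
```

1999-09-30 08:15:09

-11 hours from 1999-09-30 19:15:09 is 1999-09-30 08:15:09.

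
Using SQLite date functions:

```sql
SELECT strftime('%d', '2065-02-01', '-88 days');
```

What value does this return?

First apply '-88 days': 2065-02-01 → 2064-11-05.
`%d` extracts the 2-digit day of month: 05.

05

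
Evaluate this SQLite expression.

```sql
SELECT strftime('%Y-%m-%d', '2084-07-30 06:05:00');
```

`%Y-%m-%d` extracts the ISO date: 2084-07-30.

2084-07-30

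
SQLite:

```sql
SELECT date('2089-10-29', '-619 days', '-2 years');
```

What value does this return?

2086-02-18

Applying '-619 days' to 2089-10-29: counting 619 days back gives 2088-02-18.
Adding -2 years to 2088-02-18 gives 2086-02-18.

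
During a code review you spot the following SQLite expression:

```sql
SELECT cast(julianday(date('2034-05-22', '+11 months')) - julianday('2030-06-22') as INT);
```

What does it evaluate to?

1765

Adding +11 months to 2034-05-22 gives 2035-04-22.
8 days remain in June 2030 after the 22nd (30 − 22).
Full months from July 2030 through March 2035 contribute their day counts.
Then 22 days into April 2035.
Total: 8 + 31 + 31 + 30 + 31 + 30 + 31 + 31 + 28 + 31 + 30 + 31 + 30 + 31 + 31 + 30 + 31 + 30 + 31 + 31 + 29 + 31 + 30 + 31 + 30 + 31 + 31 + 30 + 31 + 30 + 31 + 31 + 28 + 31 + 30 + 31 + 30 + 31 + 31 + 30 + 31 + 30 + 31 + 31 + 28 + 31 + 30 + 31 + 30 + 31 + 31 + 30 + 31 + 30 + 31 + 31 + 28 + 31 + 22 = 1765.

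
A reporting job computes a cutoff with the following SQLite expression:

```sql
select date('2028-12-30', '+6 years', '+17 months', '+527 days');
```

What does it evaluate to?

2037-11-08

Adding +6 years to 2028-12-30 gives 2034-12-30.
Adding +17 months to 2034-12-30 gives 2036-05-30.
Applying '+527 days' to 2036-05-30: counting 527 days forward gives 2037-11-08.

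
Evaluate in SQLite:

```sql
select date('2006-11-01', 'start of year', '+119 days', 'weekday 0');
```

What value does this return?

2006-04-30

`start of year` rewinds 2006-11-01 to 2006-01-01.
Applying '+119 days' to 2006-01-01: counting 119 days forward gives 2006-04-30.
`weekday 0` advances to the next Sunday; 2006-04-30 is already a Sunday, so it stays at 2006-04-30.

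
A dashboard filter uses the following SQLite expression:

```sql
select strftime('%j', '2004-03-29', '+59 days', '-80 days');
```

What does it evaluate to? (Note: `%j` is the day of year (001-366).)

First apply '+59 days', '-80 days': 2004-03-29 → 2004-03-08.
Day-of-year for 2004-03-08: days since 2004-01-01 inclusive = 68, zero-padded to 068.

068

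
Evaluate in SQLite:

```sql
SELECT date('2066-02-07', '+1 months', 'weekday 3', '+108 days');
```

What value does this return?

2066-06-26

Adding +1 month to 2066-02-07 gives 2066-03-07.
`weekday 3` advances to the next Wednesday; 2066-03-07 is a Sunday, so it moves forward to 2066-03-10.
Applying '+108 days' to 2066-03-10: counting 108 days forward gives 2066-06-26.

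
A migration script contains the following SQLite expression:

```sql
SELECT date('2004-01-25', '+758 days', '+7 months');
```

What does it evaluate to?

2006-09-21

Applying '+758 days' to 2004-01-25: counting 758 days forward gives 2006-02-21.
Adding +7 months to 2006-02-21 gives 2006-09-21.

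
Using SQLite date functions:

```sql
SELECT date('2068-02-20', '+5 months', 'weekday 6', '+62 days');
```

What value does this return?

2068-09-21

Adding +5 months to 2068-02-20 gives 2068-07-20.
`weekday 6` advances to the next Saturday; 2068-07-20 is a Friday, so it moves forward to 2068-07-21.
Applying '+62 days' to 2068-07-21: counting 62 days forward gives 2068-09-21.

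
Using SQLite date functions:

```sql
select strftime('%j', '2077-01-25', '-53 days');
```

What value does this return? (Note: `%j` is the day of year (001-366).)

338

First apply '-53 days': 2077-01-25 → 2076-12-03.
Day-of-year for 2076-12-03: days since 2076-01-01 inclusive = 338, zero-padded to 338.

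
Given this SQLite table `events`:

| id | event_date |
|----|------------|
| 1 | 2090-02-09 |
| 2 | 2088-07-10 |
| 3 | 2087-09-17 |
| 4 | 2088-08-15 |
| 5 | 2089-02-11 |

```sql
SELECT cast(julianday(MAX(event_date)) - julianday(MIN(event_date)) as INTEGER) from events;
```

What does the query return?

MIN = 2087-09-17, MAX = 2090-02-09.
13 days remain in September 2087 after the 17th (30 − 17).
Full months from October 2087 through January 2090 contribute their day counts.
Then 9 days into February 2090.
Total: 13 + 31 + 30 + 31 + 31 + 29 + 31 + 30 + 31 + 30 + 31 + 31 + 30 + 31 + 30 + 31 + 31 + 28 + 31 + 30 + 31 + 30 + 31 + 31 + 30 + 31 + 30 + 31 + 31 + 9 = 876.

876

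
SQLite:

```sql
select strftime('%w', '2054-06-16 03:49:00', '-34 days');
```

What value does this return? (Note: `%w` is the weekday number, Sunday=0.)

First apply '-34 days': 2054-06-16 03:49:00 → 2054-05-13 03:49:00.
2054-05-13 is a Wednesday; with Sunday=0 that is 3.

3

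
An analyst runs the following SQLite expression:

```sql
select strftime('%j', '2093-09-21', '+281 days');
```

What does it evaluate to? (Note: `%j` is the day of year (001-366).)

180

First apply '+281 days': 2093-09-21 → 2094-06-29.
Day-of-year for 2094-06-29: days since 2094-01-01 inclusive = 180, zero-padded to 180.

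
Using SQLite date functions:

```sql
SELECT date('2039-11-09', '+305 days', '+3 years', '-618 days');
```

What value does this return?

Applying '+305 days' to 2039-11-09: counting 305 days forward gives 2040-09-09.
Adding +3 years to 2040-09-09 gives 2043-09-09.
Applying '-618 days' to 2043-09-09: counting 618 days back gives 2041-12-30.

2041-12-30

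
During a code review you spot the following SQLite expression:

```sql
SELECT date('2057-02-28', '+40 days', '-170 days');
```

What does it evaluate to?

February 2057 has 28 days; 0 remain after the 28th, so 1 days reach 2057-03-01.
March 2057 has 31 days; 30 remain after the 1st, so 31 days reach 2057-04-01.
Advancing 8 more days within April lands on 2057-04-09.
Applying '-170 days' to 2057-04-09: counting 170 days back gives 2056-10-21.

2056-10-21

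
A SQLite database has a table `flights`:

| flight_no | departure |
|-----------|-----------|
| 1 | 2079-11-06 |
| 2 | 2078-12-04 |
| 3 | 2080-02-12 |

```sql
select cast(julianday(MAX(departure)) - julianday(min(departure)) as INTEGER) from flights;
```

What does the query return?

435

MIN = 2078-12-04, MAX = 2080-02-12.
27 days remain in December 2078 after the 4th (31 − 4).
Full months from January 2079 through January 2080 contribute their day counts.
Then 12 days into February 2080.
Total: 27 + 31 + 28 + 31 + 30 + 31 + 30 + 31 + 31 + 30 + 31 + 30 + 31 + 31 + 12 = 435.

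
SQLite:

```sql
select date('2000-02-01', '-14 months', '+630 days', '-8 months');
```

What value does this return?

Adding -14 months to 2000-02-01 gives 1998-12-01.
Applying '+630 days' to 1998-12-01: counting 630 days forward gives 2000-08-22.
Adding -8 months to 2000-08-22 gives 1999-12-22.

1999-12-22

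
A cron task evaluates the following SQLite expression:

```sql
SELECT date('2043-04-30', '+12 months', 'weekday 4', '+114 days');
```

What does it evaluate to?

2044-08-27

Adding +12 months to 2043-04-30 gives 2044-04-30.
`weekday 4` advances to the next Thursday; 2044-04-30 is a Saturday, so it moves forward to 2044-05-05.
Applying '+114 days' to 2044-05-05: counting 114 days forward gives 2044-08-27.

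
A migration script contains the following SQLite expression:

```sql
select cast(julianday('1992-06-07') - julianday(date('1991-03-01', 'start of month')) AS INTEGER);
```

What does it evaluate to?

`start of month` rewinds 1991-03-01 to 1991-03-01.
30 days remain in March 1991 after the 1st (31 − 1).
Full months from April 1991 through May 1992 contribute their day counts.
Then 7 days into June 1992.
Total: 30 + 30 + 31 + 30 + 31 + 31 + 30 + 31 + 30 + 31 + 31 + 29 + 31 + 30 + 31 + 7 = 464.

464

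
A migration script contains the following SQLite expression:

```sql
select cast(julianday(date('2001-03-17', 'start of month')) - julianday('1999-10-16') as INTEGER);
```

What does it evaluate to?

`start of month` rewinds 2001-03-17 to 2001-03-01.
15 days remain in October 1999 after the 16th (31 − 16).
Full months from November 1999 through February 2001 contribute their day counts.
Then 1 day into March 2001.
Total: 15 + 30 + 31 + 31 + 29 + 31 + 30 + 31 + 30 + 31 + 31 + 30 + 31 + 30 + 31 + 31 + 28 + 1 = 502.

502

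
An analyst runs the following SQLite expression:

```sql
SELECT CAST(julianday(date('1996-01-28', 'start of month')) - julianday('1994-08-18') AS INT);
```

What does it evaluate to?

501

`start of month` rewinds 1996-01-28 to 1996-01-01.
13 days remain in August 1994 after the 18th (31 − 18).
Full months from September 1994 through December 1995 contribute their day counts.
Then 1 day into January 1996.
Total: 13 + 30 + 31 + 30 + 31 + 31 + 28 + 31 + 30 + 31 + 30 + 31 + 31 + 30 + 31 + 30 + 31 + 1 = 501.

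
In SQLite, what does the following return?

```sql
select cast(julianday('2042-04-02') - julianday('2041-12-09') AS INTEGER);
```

22 days remain in December 2041 after the 9th (31 − 9).
January 2042: 31 days.
February 2042: 28 days.
March 2042: 31 days.
Then 2 days into April 2042.
Total: 22 + 31 + 28 + 31 + 2 = 114.

114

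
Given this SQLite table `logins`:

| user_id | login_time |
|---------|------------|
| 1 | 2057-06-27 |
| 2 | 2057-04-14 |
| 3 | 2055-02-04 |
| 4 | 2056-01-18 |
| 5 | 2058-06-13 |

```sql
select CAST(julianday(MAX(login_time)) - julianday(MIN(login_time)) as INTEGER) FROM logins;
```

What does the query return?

1225

MIN = 2055-02-04, MAX = 2058-06-13.
24 days remain in February 2055 after the 4th (28 − 4).
Full months from March 2055 through May 2058 contribute their day counts.
Then 13 days into June 2058.
Total: 24 + 31 + 30 + 31 + 30 + 31 + 31 + 30 + 31 + 30 + 31 + 31 + 29 + 31 + 30 + 31 + 30 + 31 + 31 + 30 + 31 + 30 + 31 + 31 + 28 + 31 + 30 + 31 + 30 + 31 + 31 + 30 + 31 + 30 + 31 + 31 + 28 + 31 + 30 + 31 + 13 = 1225.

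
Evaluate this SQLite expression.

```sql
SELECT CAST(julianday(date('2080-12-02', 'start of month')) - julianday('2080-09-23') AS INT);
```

69

`start of month` rewinds 2080-12-02 to 2080-12-01.
7 days remain in September 2080 after the 23rd (30 − 23).
October 2080: 31 days.
November 2080: 30 days.
Then 1 day into December 2080.
Total: 7 + 31 + 30 + 1 = 69.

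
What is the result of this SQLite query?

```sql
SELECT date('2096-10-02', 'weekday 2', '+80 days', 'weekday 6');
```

`weekday 2` advances to the next Tuesday; 2096-10-02 is already a Tuesday, so it stays at 2096-10-02.
Applying '+80 days' to 2096-10-02: counting 80 days forward gives 2096-12-21.
`weekday 6` advances to the next Saturday; 2096-12-21 is a Friday, so it moves forward to 2096-12-22.

2096-12-22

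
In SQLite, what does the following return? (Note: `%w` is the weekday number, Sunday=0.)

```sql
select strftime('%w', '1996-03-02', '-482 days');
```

0

First apply '-482 days': 1996-03-02 → 1994-11-06.
1994-11-06 is a Sunday; with Sunday=0 that is 0.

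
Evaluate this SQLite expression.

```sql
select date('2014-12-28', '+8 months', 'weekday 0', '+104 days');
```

Adding +8 months to 2014-12-28 gives 2015-08-28.
`weekday 0` advances to the next Sunday; 2015-08-28 is a Friday, so it moves forward to 2015-08-30.
Applying '+104 days' to 2015-08-30: counting 104 days forward gives 2015-12-12.

2015-12-12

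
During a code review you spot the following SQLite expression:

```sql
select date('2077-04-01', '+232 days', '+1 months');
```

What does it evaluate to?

2077-12-19

Applying '+232 days' to 2077-04-01: counting 232 days forward gives 2077-11-19.
Adding +1 month to 2077-11-19 gives 2077-12-19.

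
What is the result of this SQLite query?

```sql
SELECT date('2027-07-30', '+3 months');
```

Adding +3 months to 2027-07-30 gives 2027-10-30.

2027-10-30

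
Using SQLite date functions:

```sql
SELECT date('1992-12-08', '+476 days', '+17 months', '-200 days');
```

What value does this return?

Applying '+476 days' to 1992-12-08: counting 476 days forward gives 1994-03-29.
Adding +17 months to 1994-03-29 gives 1995-08-29.
Applying '-200 days' to 1995-08-29: counting 200 days back gives 1995-02-10.

1995-02-10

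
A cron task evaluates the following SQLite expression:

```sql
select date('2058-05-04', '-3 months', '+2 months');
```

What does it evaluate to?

Adding -3 months to 2058-05-04 gives 2058-02-04.
Adding +2 months to 2058-02-04 gives 2058-04-04.

2058-04-04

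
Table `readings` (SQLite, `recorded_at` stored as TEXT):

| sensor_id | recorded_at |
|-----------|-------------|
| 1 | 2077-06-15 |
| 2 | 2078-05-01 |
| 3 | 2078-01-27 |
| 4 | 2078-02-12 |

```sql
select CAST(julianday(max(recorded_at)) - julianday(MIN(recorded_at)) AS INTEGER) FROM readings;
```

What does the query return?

320

MIN = 2077-06-15, MAX = 2078-05-01.
15 days remain in June 2077 after the 15th (30 − 15).
Full months from July 2077 through April 2078 contribute their day counts.
Then 1 day into May 2078.
Total: 15 + 31 + 31 + 30 + 31 + 30 + 31 + 31 + 28 + 31 + 30 + 1 = 320.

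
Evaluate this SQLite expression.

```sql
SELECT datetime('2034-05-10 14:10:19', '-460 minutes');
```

460 minutes = 7h 40m; -460 minutes from 2034-05-10 14:10:19 is 2034-05-10 06:30:19.

2034-05-10 06:30:19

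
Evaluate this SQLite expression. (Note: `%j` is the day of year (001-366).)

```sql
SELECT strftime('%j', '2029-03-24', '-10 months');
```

First apply '-10 months': 2029-03-24 → 2028-05-24.
Day-of-year for 2028-05-24: days since 2028-01-01 inclusive = 145, zero-padded to 145.

145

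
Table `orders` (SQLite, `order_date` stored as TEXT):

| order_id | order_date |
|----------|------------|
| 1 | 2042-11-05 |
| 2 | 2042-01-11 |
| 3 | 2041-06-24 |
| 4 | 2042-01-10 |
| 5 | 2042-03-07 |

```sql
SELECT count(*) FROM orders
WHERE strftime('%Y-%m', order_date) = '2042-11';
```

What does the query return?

Rows with year-month 2042-11: 2042-11-05 → 1.

1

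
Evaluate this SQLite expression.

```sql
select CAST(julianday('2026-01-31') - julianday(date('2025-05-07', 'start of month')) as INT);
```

275

`start of month` rewinds 2025-05-07 to 2025-05-01.
30 days remain in May 2025 after the 1st (31 − 1).
Full months from June 2025 through December 2025 contribute their day counts.
Then 31 days into January 2026.
Total: 30 + 30 + 31 + 31 + 30 + 31 + 30 + 31 + 31 = 275.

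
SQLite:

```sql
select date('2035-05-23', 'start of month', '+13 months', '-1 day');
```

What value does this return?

2036-05-31

`start of month` rewinds 2035-05-23 to 2035-05-01.
Adding +13 months to 2035-05-01 gives 2036-06-01.
Going back 1 day from 2036-06-01 reaches 2036-05-31 (last day of May, 31 days).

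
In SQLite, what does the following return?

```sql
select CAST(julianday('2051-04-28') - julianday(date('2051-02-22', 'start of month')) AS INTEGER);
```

86

`start of month` rewinds 2051-02-22 to 2051-02-01.
27 days remain in February 2051 after the 1st (28 − 1).
March 2051: 31 days.
Then 28 days into April 2051.
Total: 27 + 31 + 28 = 86.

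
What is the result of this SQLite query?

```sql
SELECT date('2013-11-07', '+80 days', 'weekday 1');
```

Applying '+80 days' to 2013-11-07: counting 80 days forward gives 2014-01-26.
`weekday 1` advances to the next Monday; 2014-01-26 is a Sunday, so it moves forward to 2014-01-27.

2014-01-27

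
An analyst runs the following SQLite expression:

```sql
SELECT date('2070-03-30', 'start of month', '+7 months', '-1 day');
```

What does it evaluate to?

2070-09-30

`start of month` rewinds 2070-03-30 to 2070-03-01.
Adding +7 months to 2070-03-01 gives 2070-10-01.
Going back 1 day from 2070-10-01 reaches 2070-09-30 (last day of September, 30 days).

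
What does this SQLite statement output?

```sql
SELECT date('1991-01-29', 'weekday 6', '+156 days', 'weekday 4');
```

1991-07-11

`weekday 6` advances to the next Saturday; 1991-01-29 is a Tuesday, so it moves forward to 1991-02-02.
Applying '+156 days' to 1991-02-02: counting 156 days forward gives 1991-07-08.
`weekday 4` advances to the next Thursday; 1991-07-08 is a Monday, so it moves forward to 1991-07-11.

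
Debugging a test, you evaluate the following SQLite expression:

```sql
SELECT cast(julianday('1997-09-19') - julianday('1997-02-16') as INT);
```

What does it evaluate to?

12 days remain in February 1997 after the 16th (28 − 16).
Full months from March 1997 through August 1997 contribute their day counts.
Then 19 days into September 1997.
Total: 12 + 31 + 30 + 31 + 30 + 31 + 31 + 19 = 215.

215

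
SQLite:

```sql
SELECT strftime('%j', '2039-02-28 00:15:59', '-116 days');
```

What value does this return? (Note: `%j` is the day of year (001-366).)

First apply '-116 days': 2039-02-28 00:15:59 → 2038-11-04 00:15:59.
Day-of-year for 2038-11-04: days since 2038-01-01 inclusive = 308, zero-padded to 308.

308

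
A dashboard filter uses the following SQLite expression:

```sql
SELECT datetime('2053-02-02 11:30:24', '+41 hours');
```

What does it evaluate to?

2053-02-04 04:30:24

+41 hours from 2053-02-02 11:30:24 is 2053-02-04 04:30:24 (crosses midnight).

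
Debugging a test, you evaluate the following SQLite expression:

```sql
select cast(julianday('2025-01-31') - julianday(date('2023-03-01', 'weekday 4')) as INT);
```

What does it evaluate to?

`weekday 4` advances to the next Thursday; 2023-03-01 is a Wednesday, so it moves forward to 2023-03-02.
29 days remain in March 2023 after the 2nd (31 − 2).
Full months from April 2023 through December 2024 contribute their day counts.
Then 31 days into January 2025.
Total: 29 + 30 + 31 + 30 + 31 + 31 + 30 + 31 + 30 + 31 + 31 + 29 + 31 + 30 + 31 + 30 + 31 + 31 + 30 + 31 + 30 + 31 + 31 = 701.

701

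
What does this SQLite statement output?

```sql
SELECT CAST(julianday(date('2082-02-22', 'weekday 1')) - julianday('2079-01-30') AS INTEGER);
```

`weekday 1` advances to the next Monday; 2082-02-22 is a Sunday, so it moves forward to 2082-02-23.
1 day remains in January 2079 after the 30th (31 − 30).
Full months from February 2079 through January 2082 contribute their day counts.
Then 23 days into February 2082.
Total: 1 + 28 + 31 + 30 + 31 + 30 + 31 + 31 + 30 + 31 + 30 + 31 + 31 + 29 + 31 + 30 + 31 + 30 + 31 + 31 + 30 + 31 + 30 + 31 + 31 + 28 + 31 + 30 + 31 + 30 + 31 + 31 + 30 + 31 + 30 + 31 + 31 + 23 = 1120.

1120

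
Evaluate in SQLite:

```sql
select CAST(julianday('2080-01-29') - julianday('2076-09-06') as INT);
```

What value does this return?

1240

24 days remain in September 2076 after the 6th (30 − 6).
Full months from October 2076 through December 2079 contribute their day counts.
Then 29 days into January 2080.
Total: 24 + 31 + 30 + 31 + 31 + 28 + 31 + 30 + 31 + 30 + 31 + 31 + 30 + 31 + 30 + 31 + 31 + 28 + 31 + 30 + 31 + 30 + 31 + 31 + 30 + 31 + 30 + 31 + 31 + 28 + 31 + 30 + 31 + 30 + 31 + 31 + 30 + 31 + 30 + 31 + 29 = 1240.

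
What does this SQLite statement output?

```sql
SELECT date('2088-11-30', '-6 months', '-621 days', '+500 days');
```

Adding -6 months to 2088-11-30 gives 2088-05-30.
Applying '-621 days' to 2088-05-30: counting 621 days back gives 2086-09-17.
Applying '+500 days' to 2086-09-17: counting 500 days forward gives 2088-01-30.

2088-01-30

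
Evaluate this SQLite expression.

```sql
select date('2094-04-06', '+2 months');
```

Adding +2 months to 2094-04-06 gives 2094-06-06.

2094-06-06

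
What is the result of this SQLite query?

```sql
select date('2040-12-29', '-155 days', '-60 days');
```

2040-05-28

Applying '-155 days' to 2040-12-29: counting 155 days back gives 2040-07-27.
Applying '-60 days' to 2040-07-27: counting 60 days back gives 2040-05-28.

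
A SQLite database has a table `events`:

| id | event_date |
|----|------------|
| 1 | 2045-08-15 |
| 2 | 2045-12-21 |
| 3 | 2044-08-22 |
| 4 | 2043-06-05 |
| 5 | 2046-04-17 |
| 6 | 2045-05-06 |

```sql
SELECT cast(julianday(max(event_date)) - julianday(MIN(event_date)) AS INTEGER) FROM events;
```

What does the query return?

MIN = 2043-06-05, MAX = 2046-04-17.
25 days remain in June 2043 after the 5th (30 − 5).
Full months from July 2043 through March 2046 contribute their day counts.
Then 17 days into April 2046.
Total: 25 + 31 + 31 + 30 + 31 + 30 + 31 + 31 + 29 + 31 + 30 + 31 + 30 + 31 + 31 + 30 + 31 + 30 + 31 + 31 + 28 + 31 + 30 + 31 + 30 + 31 + 31 + 30 + 31 + 30 + 31 + 31 + 28 + 31 + 17 = 1047.

1047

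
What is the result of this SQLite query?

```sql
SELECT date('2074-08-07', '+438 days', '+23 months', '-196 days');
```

Applying '+438 days' to 2074-08-07: counting 438 days forward gives 2075-10-19.
Adding +23 months to 2075-10-19 gives 2077-09-19.
Applying '-196 days' to 2077-09-19: counting 196 days back gives 2077-03-07.

2077-03-07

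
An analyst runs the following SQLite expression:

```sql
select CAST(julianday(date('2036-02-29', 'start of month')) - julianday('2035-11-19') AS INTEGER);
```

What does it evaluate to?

74

`start of month` rewinds 2036-02-29 to 2036-02-01.
11 days remain in November 2035 after the 19th (30 − 19).
December 2035: 31 days.
January 2036: 31 days.
Then 1 day into February 2036.
Total: 11 + 31 + 31 + 1 = 74.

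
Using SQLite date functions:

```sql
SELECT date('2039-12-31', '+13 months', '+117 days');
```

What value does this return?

Adding +13 months to 2039-12-31 gives 2041-01-31.
Applying '+117 days' to 2041-01-31: counting 117 days forward gives 2041-05-28.

2041-05-28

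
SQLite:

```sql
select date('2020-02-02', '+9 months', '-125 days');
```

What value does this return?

2020-06-30

Adding +9 months to 2020-02-02 gives 2020-11-02.
Applying '-125 days' to 2020-11-02: counting 125 days back gives 2020-06-30.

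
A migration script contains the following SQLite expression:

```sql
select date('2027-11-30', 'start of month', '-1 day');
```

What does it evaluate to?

2027-10-31

`start of month` rewinds 2027-11-30 to 2027-11-01.
Going back 1 day from 2027-11-01 reaches 2027-10-31 (last day of October, 31 days).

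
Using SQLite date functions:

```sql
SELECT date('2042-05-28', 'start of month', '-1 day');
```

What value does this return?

`start of month` rewinds 2042-05-28 to 2042-05-01.
Going back 1 day from 2042-05-01 reaches 2042-04-30 (last day of April, 30 days).

2042-04-30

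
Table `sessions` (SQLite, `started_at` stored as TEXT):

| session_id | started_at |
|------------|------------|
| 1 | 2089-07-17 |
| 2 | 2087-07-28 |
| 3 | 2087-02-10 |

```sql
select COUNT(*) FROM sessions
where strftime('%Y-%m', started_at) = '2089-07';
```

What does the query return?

Rows with year-month 2089-07: 2089-07-17 → 1.

1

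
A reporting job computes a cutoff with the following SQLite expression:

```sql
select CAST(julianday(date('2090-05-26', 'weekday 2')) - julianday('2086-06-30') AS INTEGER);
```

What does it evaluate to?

`weekday 2` advances to the next Tuesday; 2090-05-26 is a Friday, so it moves forward to 2090-05-30.
0 days remain in June 2086 after the 30th (30 − 30).
Full months from July 2086 through April 2090 contribute their day counts.
Then 30 days into May 2090.
Total: 0 + 31 + 31 + 30 + 31 + 30 + 31 + 31 + 28 + 31 + 30 + 31 + 30 + 31 + 31 + 30 + 31 + 30 + 31 + 31 + 29 + 31 + 30 + 31 + 30 + 31 + 31 + 30 + 31 + 30 + 31 + 31 + 28 + 31 + 30 + 31 + 30 + 31 + 31 + 30 + 31 + 30 + 31 + 31 + 28 + 31 + 30 + 30 = 1430.

1430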